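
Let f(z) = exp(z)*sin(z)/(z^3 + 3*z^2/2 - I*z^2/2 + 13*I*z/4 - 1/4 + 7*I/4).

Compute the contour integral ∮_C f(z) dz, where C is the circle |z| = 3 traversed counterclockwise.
pi*(-20/39 + 4*I/39)*exp(-1/2)*sin(1/2) + pi*(44/183 - 4*I/183)*exp(-2 + 3*I/2)*sin(2 - 3*I/2) + pi*(-216/793 + 64*I/793)*exp(1 - I)*sin(1 - I)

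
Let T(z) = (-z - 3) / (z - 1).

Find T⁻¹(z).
Set w = T(z) = (-z - 3) / (z - 1) and solve for z:
  w*(z - 1) = -z - 3
  -w + z*(w + 1) + 3 = 0
  z*(w + 1) = w - 3
  z = (3 - w)/(-w - 1)
Renaming the variable, T⁻¹(z) = (-z + 3)/(-z - 1) = (z - 3)/(z + 1).
(Check: ad - bc = 4 ≠ 0, so T is invertible.)

Final answer: (z - 3)/(z + 1)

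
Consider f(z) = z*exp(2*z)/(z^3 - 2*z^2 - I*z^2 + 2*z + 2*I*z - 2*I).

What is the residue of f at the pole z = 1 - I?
Write f(z) = P(z)/Q(z) with P(z) = z*exp(2*z) and Q(z) = z^3 - 2*z^2 - I*z^2 + 2*z + 2*I*z - 2*I.
The denominator factors as Q(z) = (z - 1 - I)*(z - 1 + I)*(z - I), so z = 1 - I is a simple zero of Q and P is analytic there; z = 1 - I is therefore a simple pole and
  Res(f, z₀) = P(z₀)/Q'(z₀).

Q'(z) = 3*z^2 - 4*z - 2*I*z + 2 + 2*I, so Q'(1 - I) = -4 - 2*I.
P(1 - I) = (1 - I)*exp(2 - 2*I).

Res(f, 1 - I) = ((1 - I)*exp(2 - 2*I))/(-4 - 2*I) = (-1/10 + 3*I/10)*exp(2 - 2*I)

Final answer: (-1/10 + 3*I/10)*exp(2 - 2*I)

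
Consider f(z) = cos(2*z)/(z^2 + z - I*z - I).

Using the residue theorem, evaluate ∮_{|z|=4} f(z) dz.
pi*(-1 - I)*cos(2) + pi*(1 + I)*cosh(2)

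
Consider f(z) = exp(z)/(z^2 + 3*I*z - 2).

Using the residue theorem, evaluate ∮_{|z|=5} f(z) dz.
By the residue theorem, ∮_C f(z) dz = 2πi · (sum of the residues of f at the poles inside |z| = 5).

The denominator factors as (z + I)*(z + 2*I), so the singularities of f are simple poles at z = -I, z = -2*I.
  |-I|² = 1 < 25 = 5², so this pole is inside the contour.
  |-2*I|² = 4 < 25 = 5², so this pole is inside the contour.

With P(z) = exp(z) and Q(z) = z^2 + 3*I*z - 2, each pole is simple, so Res(f, z₀) = P(z₀)/Q'(z₀) with Q'(z) = 2*z + 3*I.
  Res(f, -I) = P(-I)/Q'(-I) = (exp(-I))/(I) = -I*exp(-I)
  Res(f, -2*I) = P(-2*I)/Q'(-2*I) = (exp(-2*I))/(-I) = I*exp(-2*I)

Sum of residues inside C: -I*exp(-I) + I*exp(-2*I)
∮_C f(z) dz = 2πi · (-I*exp(-I) + I*exp(-2*I)) = 2*pi*exp(-I) - 2*pi*exp(-2*I)

Final answer: 2*pi*exp(-I) - 2*pi*exp(-2*I)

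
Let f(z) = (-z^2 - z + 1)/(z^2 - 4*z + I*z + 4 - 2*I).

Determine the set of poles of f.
The singularities of f are the zeros of the denominator. Factoring,
  z^2 - 4*z + I*z + 4 - 2*I = (z - 2)*(z - 2 + I)
so the candidates are z = 2, z = 2 - I.

Check the numerator P(z) = -z^2 - z + 1 at each one:
  P(2) = -5 ≠ 0, so z = 2 is a (simple) pole.
  P(2 - I) = -4 + 5*I ≠ 0, so z = 2 - I is a (simple) pole.

Poles of f: {2 - I, 2}

Final answer: {2 - I, 2}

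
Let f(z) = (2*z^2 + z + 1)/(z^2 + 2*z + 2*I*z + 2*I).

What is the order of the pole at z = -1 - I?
Factor the denominator:
  z^2 + 2*z + 2*I*z + 2*I = (z + 1 + I)^2

The numerator P(z) = 2*z^2 + z + 1 has P(-1 - I) = 3*I ≠ 0, so no factor of (z + 1 + I) cancels.
Near z = -1 - I we can therefore write f(z) = g(z)/(z + 1 + I)^2 with g analytic at -1 - I and g(-1 - I) ≠ 0 (g is just the numerator).

Hence z = -1 - I is a pole of order 2.

Final answer: 2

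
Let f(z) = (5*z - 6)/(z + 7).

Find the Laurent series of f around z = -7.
Put w = z - (-7), i.e. z = w - 7. The denominator is w, so it suffices to rewrite the numerator in powers of w.

P(z) = 5*z - 6
P(w - 7) = -41 + 5*w

Dividing each term by w:
  f = -41/w + 5

Substituting back w = z + 7:
  f(z) = -41/(z + 7) + 5

The series is finite because the numerator is a polynomial; the negative powers form the principal part, and the coefficient of 1/(z + 7) gives Res(f, -7) = -41.

Final answer: -41/(z + 7) + 5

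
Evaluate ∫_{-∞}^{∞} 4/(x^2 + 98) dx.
2*sqrt(2)*pi/7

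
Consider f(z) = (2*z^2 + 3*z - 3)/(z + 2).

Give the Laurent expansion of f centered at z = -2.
Put w = z - (-2), i.e. z = w - 2. The denominator is w, so it suffices to rewrite the numerator in powers of w.

P(z) = 2*z^2 + 3*z - 3
P(w - 2) = -1 - 5*w + 2*w^2

Dividing each term by w:
  f = -1/w - 5 + 2*w

Substituting back w = z + 2:
  f(z) = -1/(z + 2) - 5 + 2*(z + 2)

The series is finite because the numerator is a polynomial; the negative powers form the principal part, and the coefficient of 1/(z + 2) gives Res(f, -2) = -1.

Final answer: -1/(z + 2) - 5 + 2*(z + 2)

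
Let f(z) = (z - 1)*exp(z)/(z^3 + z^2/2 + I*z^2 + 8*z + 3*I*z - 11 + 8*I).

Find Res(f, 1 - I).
Write f(z) = P(z)/Q(z) with P(z) = (z - 1)*exp(z) and Q(z) = z^3 + z^2/2 + I*z^2 + 8*z + 3*I*z - 11 + 8*I.
The denominator factors as Q(z) = (z + 1/2 + 3*I)*(z + 1 - 3*I)*(z - 1 + I), so z = 1 - I is a simple zero of Q and P is analytic there; z = 1 - I is therefore a simple pole and
  Res(f, z₀) = P(z₀)/Q'(z₀).

Q'(z) = 3*z^2 + z + 2*I*z + 8 + 3*I, so Q'(1 - I) = 11 - 2*I.
P(1 - I) = -I*exp(1 - I).

Res(f, 1 - I) = (-I*exp(1 - I))/(11 - 2*I) = (2/125 - 11*I/125)*exp(1 - I)

Final answer: (2/125 - 11*I/125)*exp(1 - I)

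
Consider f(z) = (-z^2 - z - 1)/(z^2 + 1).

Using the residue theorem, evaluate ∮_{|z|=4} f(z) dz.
By the residue theorem, ∮_C f(z) dz = 2πi · (sum of the residues of f at the poles inside |z| = 4).

The denominator factors as (z - I)*(z + I), so the singularities of f are simple poles at z = I, z = -I.
  |I|² = 1 < 16 = 4², so this pole is inside the contour.
  |-I|² = 1 < 16 = 4², so this pole is inside the contour.

With P(z) = -z^2 - z - 1 and Q(z) = z^2 + 1, each pole is simple, so Res(f, z₀) = P(z₀)/Q'(z₀) with Q'(z) = 2*z.
  Res(f, I) = P(I)/Q'(I) = (-I)/(2*I) = -1/2
  Res(f, -I) = P(-I)/Q'(-I) = (I)/(-2*I) = -1/2

Sum of residues inside C: -1
∮_C f(z) dz = 2πi · (-1) = -2*I*pi

Final answer: -2*I*pi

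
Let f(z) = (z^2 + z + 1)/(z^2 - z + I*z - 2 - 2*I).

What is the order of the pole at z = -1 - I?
1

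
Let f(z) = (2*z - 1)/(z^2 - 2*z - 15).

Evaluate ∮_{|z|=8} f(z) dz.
By the residue theorem, ∮_C f(z) dz = 2πi · (sum of the residues of f at the poles inside |z| = 8).

The denominator factors as (z + 3)*(z - 5), so the singularities of f are simple poles at z = -3, z = 5.
  |-3|² = 9 < 64 = 8², so this pole is inside the contour.
  |5|² = 25 < 64 = 8², so this pole is inside the contour.

With P(z) = 2*z - 1 and Q(z) = z^2 - 2*z - 15, each pole is simple, so Res(f, z₀) = P(z₀)/Q'(z₀) with Q'(z) = 2*z - 2.
  Res(f, -3) = P(-3)/Q'(-3) = (-7)/(-8) = 7/8
  Res(f, 5) = P(5)/Q'(5) = (9)/(8) = 9/8

Sum of residues inside C: 2
∮_C f(z) dz = 2πi · (2) = 4*I*pi

Final answer: 4*I*pi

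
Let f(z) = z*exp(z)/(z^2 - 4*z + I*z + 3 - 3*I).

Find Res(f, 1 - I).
Write f(z) = P(z)/Q(z) with P(z) = z*exp(z) and Q(z) = z^2 - 4*z + I*z + 3 - 3*I.
The denominator factors as Q(z) = (z - 1 + I)*(z - 3), so z = 1 - I is a simple zero of Q and P is analytic there; z = 1 - I is therefore a simple pole and
  Res(f, z₀) = P(z₀)/Q'(z₀).

Q'(z) = 2*z - 4 + I, so Q'(1 - I) = -2 - I.
P(1 - I) = (1 - I)*exp(1 - I).

Res(f, 1 - I) = ((1 - I)*exp(1 - I))/(-2 - I) = (-1/5 + 3*I/5)*exp(1 - I)

Final answer: (-1/5 + 3*I/5)*exp(1 - I)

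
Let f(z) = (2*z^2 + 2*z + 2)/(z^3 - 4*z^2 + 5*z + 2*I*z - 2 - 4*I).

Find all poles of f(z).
The singularities of f are the zeros of the denominator. Factoring,
  z^3 - 4*z^2 + 5*z + 2*I*z - 2 - 4*I = (z - I)*(z - 2)*(z - 2 + I)
so the candidates are z = I, z = 2, z = 2 - I.

Check the numerator P(z) = 2*z^2 + 2*z + 2 at each one:
  P(I) = 2*I ≠ 0, so z = I is a (simple) pole.
  P(2) = 14 ≠ 0, so z = 2 is a (simple) pole.
  P(2 - I) = 12 - 10*I ≠ 0, so z = 2 - I is a (simple) pole.

Poles of f: {I, 2 - I, 2}

Final answer: {I, 2 - I, 2}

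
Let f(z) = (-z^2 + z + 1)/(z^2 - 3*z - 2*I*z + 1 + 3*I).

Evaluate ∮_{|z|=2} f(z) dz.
By the residue theorem, ∮_C f(z) dz = 2πi · (sum of the residues of f at the poles inside |z| = 2).

The denominator factors as (z - 2 - I)*(z - 1 - I), so the singularities of f are simple poles at z = 2 + I, z = 1 + I.
  |2 + I|² = 5 > 4 = 2², so this pole is outside the contour.
  |1 + I|² = 2 < 4 = 2², so this pole is inside the contour.

With P(z) = -z^2 + z + 1 and Q(z) = z^2 - 3*z - 2*I*z + 1 + 3*I, each pole is simple, so Res(f, z₀) = P(z₀)/Q'(z₀) with Q'(z) = 2*z - 3 - 2*I.
  Res(f, 1 + I) = P(1 + I)/Q'(1 + I) = (2 - I)/(-1) = -2 + I

∮_C f(z) dz = 2πi · (-2 + I) = pi*(-2 - 4*I)

Final answer: pi*(-2 - 4*I)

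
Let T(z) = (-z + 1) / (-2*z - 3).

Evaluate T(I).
Substitute z = I:
  numerator:   -(I) + 1 = 1 - I
  denominator: -2*(I) - 3 = -3 - 2*I
T(I) = (1 - I)/(-3 - 2*I); multiplying numerator and denominator by the conjugate -3 + 2*I gives (-1 + 5*I)/13 = -1/13 + 5*I/13

Final answer: -1/13 + 5*I/13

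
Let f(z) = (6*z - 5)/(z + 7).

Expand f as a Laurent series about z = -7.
Put w = z - (-7), i.e. z = w - 7. The denominator is w, so it suffices to rewrite the numerator in powers of w.

P(z) = 6*z - 5
P(w - 7) = -47 + 6*w

Dividing each term by w:
  f = -47/w + 6

Substituting back w = z + 7:
  f(z) = -47/(z + 7) + 6

The series is finite because the numerator is a polynomial; the negative powers form the principal part, and the coefficient of 1/(z + 7) gives Res(f, -7) = -47.

Final answer: -47/(z + 7) + 6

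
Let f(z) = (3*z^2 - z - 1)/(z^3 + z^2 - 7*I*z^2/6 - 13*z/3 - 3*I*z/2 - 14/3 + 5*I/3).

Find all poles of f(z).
The singularities of f are the zeros of the denominator. Factoring,
  z^3 + z^2 - 7*I*z^2/6 - 13*z/3 - 3*I*z/2 - 14/3 + 5*I/3 = (z + 1 - 2*I/3)*(z - 2 - I/2)*(z + 2)
so the candidates are z = -1 + 2*I/3, z = 2 + I/2, z = -2.

Check the numerator P(z) = 3*z^2 - z - 1 at each one:
  P(-1 + 2*I/3) = 5/3 - 14*I/3 ≠ 0, so z = -1 + 2*I/3 is a (simple) pole.
  P(2 + I/2) = 33/4 + 11*I/2 ≠ 0, so z = 2 + I/2 is a (simple) pole.
  P(-2) = 13 ≠ 0, so z = -2 is a (simple) pole.

Poles of f: {-2, -1 + 2*I/3, 2 + I/2}

Final answer: {-2, -1 + 2*I/3, 2 + I/2}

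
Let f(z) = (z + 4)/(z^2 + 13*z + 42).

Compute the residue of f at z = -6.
Write f(z) = P(z)/Q(z) with P(z) = z + 4 and Q(z) = z^2 + 13*z + 42.
The denominator factors as Q(z) = (z + 7)*(z + 6), so z = -6 is a simple zero of Q and P is analytic there; z = -6 is therefore a simple pole and
  Res(f, z₀) = P(z₀)/Q'(z₀).

Q'(z) = 2*z + 13, so Q'(-6) = 1.
P(-6) = -2.

Res(f, -6) = (-2)/(1) = -2

Final answer: -2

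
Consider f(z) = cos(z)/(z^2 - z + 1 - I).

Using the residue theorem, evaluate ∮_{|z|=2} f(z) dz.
By the residue theorem, ∮_C f(z) dz = 2πi · (sum of the residues of f at the poles inside |z| = 2).

The denominator factors as (z + I)*(z - 1 - I), so the singularities of f are simple poles at z = -I, z = 1 + I.
  |-I|² = 1 < 4 = 2², so this pole is inside the contour.
  |1 + I|² = 2 < 4 = 2², so this pole is inside the contour.

With P(z) = cos(z) and Q(z) = z^2 - z + 1 - I, each pole is simple, so Res(f, z₀) = P(z₀)/Q'(z₀) with Q'(z) = 2*z - 1.
  Res(f, -I) = P(-I)/Q'(-I) = (cosh(1))/(-1 - 2*I) = (-1/5 + 2*I/5)*cosh(1)
  Res(f, 1 + I) = P(1 + I)/Q'(1 + I) = (cos(1 + I))/(1 + 2*I) = (1/5 - 2*I/5)*cos(1 + I)

Sum of residues inside C: (1/5 - 2*I/5)*cos(1 + I) + (-1/5 + 2*I/5)*cosh(1)
∮_C f(z) dz = 2πi · ((1/5 - 2*I/5)*cos(1 + I) + (-1/5 + 2*I/5)*cosh(1)) = pi*(-4/5 - 2*I/5)*cosh(1) + pi*(4/5 + 2*I/5)*cos(1 + I)

Final answer: pi*(-4/5 - 2*I/5)*cosh(1) + pi*(4/5 + 2*I/5)*cos(1 + I)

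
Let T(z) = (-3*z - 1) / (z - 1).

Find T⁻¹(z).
Set w = T(z) = (-3*z - 1) / (z - 1) and solve for z:
  w*(z - 1) = -3*z - 1
  -w + z*(w + 3) + 1 = 0
  z*(w + 3) = w - 1
  z = (1 - w)/(-w - 3)
Renaming the variable, T⁻¹(z) = (-z + 1)/(-z - 3) = (z - 1)/(z + 3).
(Check: ad - bc = 4 ≠ 0, so T is invertible.)

Final answer: (z - 1)/(z + 3)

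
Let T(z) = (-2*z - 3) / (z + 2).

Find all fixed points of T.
T(z) = z means -2*z - 3 = z*(z + 2), i.e.
  z^2 + 4*z + 3 = 0.
Discriminant: (4)^2 - 4*(1)*(3) = 4, so the roots are real.
  z = (-4 ± sqrt(4))/(2*(1))
Fixed points: {-3, -1}

Final answer: {-3, -1}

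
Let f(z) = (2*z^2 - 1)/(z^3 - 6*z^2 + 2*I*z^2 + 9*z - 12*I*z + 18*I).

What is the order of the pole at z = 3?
Factor the denominator:
  z^3 - 6*z^2 + 2*I*z^2 + 9*z - 12*I*z + 18*I = (z - 3)^2*(z + 2*I)

The numerator P(z) = 2*z^2 - 1 has P(3) = 17 ≠ 0, so no factor of (z - 3) cancels.
Near z = 3 we can therefore write f(z) = g(z)/(z - 3)^2 with g analytic at 3 and g(3) ≠ 0 (g is the numerator divided by the remaining denominator factors).

Hence z = 3 is a pole of order 2.

Final answer: 2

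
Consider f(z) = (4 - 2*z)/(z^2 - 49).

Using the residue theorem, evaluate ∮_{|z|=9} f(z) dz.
By the residue theorem, ∮_C f(z) dz = 2πi · (sum of the residues of f at the poles inside |z| = 9).

The denominator factors as (z + 7)*(z - 7), so the singularities of f are simple poles at z = -7, z = 7.
  |-7|² = 49 < 81 = 9², so this pole is inside the contour.
  |7|² = 49 < 81 = 9², so this pole is inside the contour.

With P(z) = 4 - 2*z and Q(z) = z^2 - 49, each pole is simple, so Res(f, z₀) = P(z₀)/Q'(z₀) with Q'(z) = 2*z.
  Res(f, -7) = P(-7)/Q'(-7) = (18)/(-14) = -9/7
  Res(f, 7) = P(7)/Q'(7) = (-10)/(14) = -5/7

Sum of residues inside C: -2
∮_C f(z) dz = 2πi · (-2) = -4*I*pi

Final answer: -4*I*pi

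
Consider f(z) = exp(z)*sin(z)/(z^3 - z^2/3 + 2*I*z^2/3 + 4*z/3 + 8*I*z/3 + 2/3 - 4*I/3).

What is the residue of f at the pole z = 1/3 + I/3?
Write f(z) = P(z)/Q(z) with P(z) = exp(z)*sin(z) and Q(z) = z^3 - z^2/3 + 2*I*z^2/3 + 4*z/3 + 8*I*z/3 + 2/3 - 4*I/3.
The denominator factors as Q(z) = (z + 1 - I)*(z - 1/3 - I/3)*(z - 1 + 2*I), so z = 1/3 + I/3 is a simple zero of Q and P is analytic there; z = 1/3 + I/3 is therefore a simple pole and
  Res(f, z₀) = P(z₀)/Q'(z₀).

Q'(z) = 3*z^2 - 2*z/3 + 4*I*z/3 + 4/3 + 8*I/3, so Q'(1/3 + I/3) = 2/3 + 32*I/9.
P(1/3 + I/3) = exp(1/3 + I/3)*sin(1/3 + I/3).

Res(f, 1/3 + I/3) = (exp(1/3 + I/3)*sin(1/3 + I/3))/(2/3 + 32*I/9) = (27/530 - 72*I/265)*exp(1/3 + I/3)*sin(1/3 + I/3)

Final answer: (27/530 - 72*I/265)*exp(1/3 + I/3)*sin(1/3 + I/3)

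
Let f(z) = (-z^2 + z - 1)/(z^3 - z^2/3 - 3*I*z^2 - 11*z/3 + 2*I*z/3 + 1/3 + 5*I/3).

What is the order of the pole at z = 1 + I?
Factor the denominator:
  z^3 - z^2/3 - 3*I*z^2 - 11*z/3 + 2*I*z/3 + 1/3 + 5*I/3 = (z - 1 - I)*(z + 2/3 - I)*(z - I)

The numerator P(z) = -z^2 + z - 1 has P(1 + I) = -I ≠ 0, so no factor of (z - 1 - I) cancels.
Near z = 1 + I we can therefore write f(z) = g(z)/(z - 1 - I) with g analytic at 1 + I and g(1 + I) ≠ 0 (g is the numerator divided by the remaining denominator factors).

Hence z = 1 + I is a pole of order 1.

Final answer: 1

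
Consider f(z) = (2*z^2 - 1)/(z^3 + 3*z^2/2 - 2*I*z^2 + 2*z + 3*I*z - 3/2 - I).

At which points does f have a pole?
The singularities of f are the zeros of the denominator. Factoring,
  z^3 + 3*z^2/2 - 2*I*z^2 + 2*z + 3*I*z - 3/2 - I = (z - 1/2)*(z + I)*(z + 2 - 3*I)
so the candidates are z = 1/2, z = -I, z = -2 + 3*I.

Check the numerator P(z) = 2*z^2 - 1 at each one:
  P(1/2) = -1/2 ≠ 0, so z = 1/2 is a (simple) pole.
  P(-I) = -3 ≠ 0, so z = -I is a (simple) pole.
  P(-2 + 3*I) = -11 - 24*I ≠ 0, so z = -2 + 3*I is a (simple) pole.

Poles of f: {-2 + 3*I, -I, 1/2}

Final answer: {-2 + 3*I, -I, 1/2}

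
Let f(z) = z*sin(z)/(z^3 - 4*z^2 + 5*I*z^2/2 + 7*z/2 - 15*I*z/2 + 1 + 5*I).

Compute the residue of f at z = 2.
Write f(z) = P(z)/Q(z) with P(z) = z*sin(z) and Q(z) = z^3 - 4*z^2 + 5*I*z^2/2 + 7*z/2 - 15*I*z/2 + 1 + 5*I.
The denominator factors as Q(z) = (z - 1 + 3*I/2)*(z - 2)*(z - 1 + I), so z = 2 is a simple zero of Q and P is analytic there; z = 2 is therefore a simple pole and
  Res(f, z₀) = P(z₀)/Q'(z₀).

Q'(z) = 3*z^2 - 8*z + 5*I*z + 7/2 - 15*I/2, so Q'(2) = -1/2 + 5*I/2.
P(2) = 2*sin(2).

Res(f, 2) = (2*sin(2))/(-1/2 + 5*I/2) = (-2/13 - 10*I/13)*sin(2)

Final answer: (-2/13 - 10*I/13)*sin(2)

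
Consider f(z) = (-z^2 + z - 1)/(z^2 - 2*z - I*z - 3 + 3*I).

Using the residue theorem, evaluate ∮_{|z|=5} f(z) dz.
By the residue theorem, ∮_C f(z) dz = 2πi · (sum of the residues of f at the poles inside |z| = 5).

The denominator factors as (z - 3)*(z + 1 - I), so the singularities of f are simple poles at z = 3, z = -1 + I.
  |3|² = 9 < 25 = 5², so this pole is inside the contour.
  |-1 + I|² = 2 < 25 = 5², so this pole is inside the contour.

With P(z) = -z^2 + z - 1 and Q(z) = z^2 - 2*z - I*z - 3 + 3*I, each pole is simple, so Res(f, z₀) = P(z₀)/Q'(z₀) with Q'(z) = 2*z - 2 - I.
  Res(f, 3) = P(3)/Q'(3) = (-7)/(4 - I) = -28/17 - 7*I/17
  Res(f, -1 + I) = P(-1 + I)/Q'(-1 + I) = (-2 + 3*I)/(-4 + I) = 11/17 - 10*I/17

Sum of residues inside C: -1 - I
∮_C f(z) dz = 2πi · (-1 - I) = pi*(2 - 2*I)

Final answer: pi*(2 - 2*I)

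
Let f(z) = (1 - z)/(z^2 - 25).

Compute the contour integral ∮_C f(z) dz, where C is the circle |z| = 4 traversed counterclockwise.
0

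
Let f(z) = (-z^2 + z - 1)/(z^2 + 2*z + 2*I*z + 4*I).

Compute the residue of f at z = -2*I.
5/4 + I/4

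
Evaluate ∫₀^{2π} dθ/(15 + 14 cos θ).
Let J = ∫₀^{2π} dθ/(15 + 14 cos θ).
Put z = e^{iθ}: then cos θ = (z + 1/z)/2, dθ = dz/(iz), and z runs once counterclockwise around |z| = 1:
  J = ∮_{|z|=1} 1/(15 + 14*(z + 1/z)/2) · dz/(iz) = (2/i) ∮_{|z|=1} dz/(14*z^2 + 30*z + 14).
The roots of 14*z^2 + 30*z + 14 are z = (-15 ± sqrt(15^2 - 14^2))/14, with sqrt(29) = sqrt(29); their product is 1, so only z₊ = -15/14 + sqrt(29)/14 lies inside the unit circle (z₋ = -15/14 - sqrt(29)/14 lies outside).
z₊ is a simple zero of q(z) = 14*z^2 + 30*z + 14, so Res(1/q, z₊) = 1/q'(z₊) with q'(z) = 28*z + 30; and q'(z₊) = 14*(z₊ - z₋) = 2*sqrt(29).
Therefore J = (2/i) · 2πi · 1/(2*sqrt(29)) = 2*pi/(sqrt(29)) = 2*sqrt(29)*pi/29

Final answer: 2*sqrt(29)*pi/29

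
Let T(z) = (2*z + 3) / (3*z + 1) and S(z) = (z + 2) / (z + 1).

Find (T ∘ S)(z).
(T ∘ S)(z) = T(S(z)) = ((2)*S(z) + (3))/((3)*S(z) + (1)). Multiply numerator and denominator by z + 1:
  numerator:   (2)*(z + 2) + (3)*(z + 1) = 5*z + 7
  denominator: (3)*(z + 2) + (1)*(z + 1) = 4*z + 7
(T ∘ S)(z) = (5*z + 7)/(4*z + 7)

Final answer: (5*z + 7)/(4*z + 7)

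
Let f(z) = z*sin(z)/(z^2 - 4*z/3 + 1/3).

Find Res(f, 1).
3*sin(1)/2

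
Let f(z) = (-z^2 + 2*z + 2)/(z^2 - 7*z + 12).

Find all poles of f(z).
The singularities of f are the zeros of the denominator. Factoring,
  z^2 - 7*z + 12 = (z - 4)*(z - 3)
so the candidates are z = 4, z = 3.

Check the numerator P(z) = -z^2 + 2*z + 2 at each one:
  P(4) = -6 ≠ 0, so z = 4 is a (simple) pole.
  P(3) = -1 ≠ 0, so z = 3 is a (simple) pole.

Poles of f: {3, 4}

Final answer: {3, 4}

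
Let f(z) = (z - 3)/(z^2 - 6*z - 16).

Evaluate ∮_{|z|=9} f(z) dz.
By the residue theorem, ∮_C f(z) dz = 2πi · (sum of the residues of f at the poles inside |z| = 9).

The denominator factors as (z + 2)*(z - 8), so the singularities of f are simple poles at z = -2, z = 8.
  |-2|² = 4 < 81 = 9², so this pole is inside the contour.
  |8|² = 64 < 81 = 9², so this pole is inside the contour.

With P(z) = z - 3 and Q(z) = z^2 - 6*z - 16, each pole is simple, so Res(f, z₀) = P(z₀)/Q'(z₀) with Q'(z) = 2*z - 6.
  Res(f, -2) = P(-2)/Q'(-2) = (-5)/(-10) = 1/2
  Res(f, 8) = P(8)/Q'(8) = (5)/(10) = 1/2

Sum of residues inside C: 1
∮_C f(z) dz = 2πi · (1) = 2*I*pi

Final answer: 2*I*pi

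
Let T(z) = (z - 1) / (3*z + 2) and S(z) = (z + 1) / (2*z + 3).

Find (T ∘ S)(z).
(T ∘ S)(z) = T(S(z)) = ((1)*S(z) + (-1))/((3)*S(z) + (2)). Multiply numerator and denominator by 2*z + 3:
  numerator:   (1)*(z + 1) + (-1)*(2*z + 3) = -z - 2
  denominator: (3)*(z + 1) + (2)*(2*z + 3) = 7*z + 9
(T ∘ S)(z) = (-z - 2)/(7*z + 9)

Final answer: (-z - 2)/(7*z + 9)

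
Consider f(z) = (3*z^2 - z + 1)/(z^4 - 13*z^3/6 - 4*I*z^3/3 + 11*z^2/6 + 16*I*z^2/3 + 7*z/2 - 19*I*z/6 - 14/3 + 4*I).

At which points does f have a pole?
The singularities of f are the zeros of the denominator. Factoring,
  z^4 - 13*z^3/6 - 4*I*z^3/3 + 11*z^2/6 + 16*I*z^2/3 + 7*z/2 - 19*I*z/6 - 14/3 + 4*I = (z + 1 - I)*(z - 2 + I)*(z - 2/3 + 2*I/3)*(z - 1/2 - 2*I)
so the candidates are z = -1 + I, z = 2 - I, z = 2/3 - 2*I/3, z = 1/2 + 2*I.

Check the numerator P(z) = 3*z^2 - z + 1 at each one:
  P(-1 + I) = 2 - 7*I ≠ 0, so z = -1 + I is a (simple) pole.
  P(2 - I) = 8 - 11*I ≠ 0, so z = 2 - I is a (simple) pole.
  P(2/3 - 2*I/3) = 1/3 - 2*I ≠ 0, so z = 2/3 - 2*I/3 is a (simple) pole.
  P(1/2 + 2*I) = -43/4 + 4*I ≠ 0, so z = 1/2 + 2*I is a (simple) pole.

Poles of f: {-1 + I, 1/2 + 2*I, 2/3 - 2*I/3, 2 - I}

Final answer: {-1 + I, 1/2 + 2*I, 2/3 - 2*I/3, 2 - I}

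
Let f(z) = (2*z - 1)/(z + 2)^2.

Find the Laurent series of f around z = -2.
-5/(z + 2)^2 + 2/(z + 2)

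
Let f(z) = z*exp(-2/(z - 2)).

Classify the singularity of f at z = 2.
essential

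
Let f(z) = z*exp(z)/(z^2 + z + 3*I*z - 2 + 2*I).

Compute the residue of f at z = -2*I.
Write f(z) = P(z)/Q(z) with P(z) = z*exp(z) and Q(z) = z^2 + z + 3*I*z - 2 + 2*I.
The denominator factors as Q(z) = (z + 1 + I)*(z + 2*I), so z = -2*I is a simple zero of Q and P is analytic there; z = -2*I is therefore a simple pole and
  Res(f, z₀) = P(z₀)/Q'(z₀).

Q'(z) = 2*z + 1 + 3*I, so Q'(-2*I) = 1 - I.
P(-2*I) = -2*I*exp(-2*I).

Res(f, -2*I) = (-2*I*exp(-2*I))/(1 - I) = (1 - I)*exp(-2*I)

Final answer: (1 - I)*exp(-2*I)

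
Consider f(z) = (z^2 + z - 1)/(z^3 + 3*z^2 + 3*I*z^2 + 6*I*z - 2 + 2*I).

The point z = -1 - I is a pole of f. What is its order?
Factor the denominator:
  z^3 + 3*z^2 + 3*I*z^2 + 6*I*z - 2 + 2*I = (z + 1 + I)^3

The numerator P(z) = z^2 + z - 1 has P(-1 - I) = -2 + I ≠ 0, so no factor of (z + 1 + I) cancels.
Near z = -1 - I we can therefore write f(z) = g(z)/(z + 1 + I)^3 with g analytic at -1 - I and g(-1 - I) ≠ 0 (g is just the numerator).

Hence z = -1 - I is a pole of order 3.

Final answer: 3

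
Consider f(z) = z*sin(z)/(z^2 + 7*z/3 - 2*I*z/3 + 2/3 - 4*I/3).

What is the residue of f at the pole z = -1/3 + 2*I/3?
Write f(z) = P(z)/Q(z) with P(z) = z*sin(z) and Q(z) = z^2 + 7*z/3 - 2*I*z/3 + 2/3 - 4*I/3.
The denominator factors as Q(z) = (z + 2)*(z + 1/3 - 2*I/3), so z = -1/3 + 2*I/3 is a simple zero of Q and P is analytic there; z = -1/3 + 2*I/3 is therefore a simple pole and
  Res(f, z₀) = P(z₀)/Q'(z₀).

Q'(z) = 2*z + 7/3 - 2*I/3, so Q'(-1/3 + 2*I/3) = 5/3 + 2*I/3.
P(-1/3 + 2*I/3) = (1/3 - 2*I/3)*sin(1/3 - 2*I/3).

Res(f, -1/3 + 2*I/3) = ((1/3 - 2*I/3)*sin(1/3 - 2*I/3))/(5/3 + 2*I/3) = (1/29 - 12*I/29)*sin(1/3 - 2*I/3)

Final answer: (1/29 - 12*I/29)*sin(1/3 - 2*I/3)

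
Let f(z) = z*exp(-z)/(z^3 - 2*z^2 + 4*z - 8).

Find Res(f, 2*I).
Write f(z) = P(z)/Q(z) with P(z) = z*exp(-z) and Q(z) = z^3 - 2*z^2 + 4*z - 8.
The denominator factors as Q(z) = (z - 2)*(z + 2*I)*(z - 2*I), so z = 2*I is a simple zero of Q and P is analytic there; z = 2*I is therefore a simple pole and
  Res(f, z₀) = P(z₀)/Q'(z₀).

Q'(z) = 3*z^2 - 4*z + 4, so Q'(2*I) = -8 - 8*I.
P(2*I) = 2*I*exp(-2*I).

Res(f, 2*I) = (2*I*exp(-2*I))/(-8 - 8*I) = (-1/8 - I/8)*exp(-2*I)

Final answer: (-1/8 - I/8)*exp(-2*I)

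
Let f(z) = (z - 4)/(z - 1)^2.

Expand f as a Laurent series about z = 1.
Put w = z - (1), i.e. z = w + 1. The denominator is w^2, so it suffices to rewrite the numerator in powers of w.

P(z) = z - 4
P(w + 1) = -3 + w

Dividing each term by w^2:
  f = -3/w^2 + 1/w

Substituting back w = z - 1:
  f(z) = -3/(z - 1)^2 + 1/(z - 1)

The series is finite because the numerator is a polynomial; the negative powers form the principal part, and the coefficient of 1/(z - 1) gives Res(f, 1) = 1.

Final answer: -3/(z - 1)^2 + 1/(z - 1)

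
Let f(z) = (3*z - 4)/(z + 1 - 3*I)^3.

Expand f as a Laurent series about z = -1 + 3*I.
(-7 + 9*I)/(z + 1 - 3*I)^3 + 3/(z + 1 - 3*I)^2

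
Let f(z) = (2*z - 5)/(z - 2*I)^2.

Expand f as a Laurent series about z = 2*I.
(-5 + 4*I)/(z - 2*I)^2 + 2/(z - 2*I)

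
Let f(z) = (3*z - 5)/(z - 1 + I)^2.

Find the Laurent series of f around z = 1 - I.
Put w = z - (1 - I), i.e. z = w + 1 - I. The denominator is w^2, so it suffices to rewrite the numerator in powers of w.

P(z) = 3*z - 5
P(w + 1 - I) = -2 - 3*I + 3*w

Dividing each term by w^2:
  f = (-2 - 3*I)/w^2 + 3/w

Substituting back w = z - 1 + I:
  f(z) = (-2 - 3*I)/(z - 1 + I)^2 + 3/(z - 1 + I)

The series is finite because the numerator is a polynomial; the negative powers form the principal part, and the coefficient of 1/(z - 1 + I) gives Res(f, 1 - I) = 3.

Final answer: (-2 - 3*I)/(z - 1 + I)^2 + 3/(z - 1 + I)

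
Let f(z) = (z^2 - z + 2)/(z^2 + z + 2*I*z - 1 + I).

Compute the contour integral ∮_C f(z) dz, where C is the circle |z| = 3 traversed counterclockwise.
pi*(4 - 4*I)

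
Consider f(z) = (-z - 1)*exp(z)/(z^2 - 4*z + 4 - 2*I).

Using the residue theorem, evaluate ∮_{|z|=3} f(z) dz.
By the residue theorem, ∮_C f(z) dz = 2πi · (sum of the residues of f at the poles inside |z| = 3).

The denominator factors as (z - 1 + I)*(z - 3 - I), so the singularities of f are simple poles at z = 1 - I, z = 3 + I.
  |1 - I|² = 2 < 9 = 3², so this pole is inside the contour.
  |3 + I|² = 10 > 9 = 3², so this pole is outside the contour.

With P(z) = (-z - 1)*exp(z) and Q(z) = z^2 - 4*z + 4 - 2*I, each pole is simple, so Res(f, z₀) = P(z₀)/Q'(z₀) with Q'(z) = 2*z - 4.
  Res(f, 1 - I) = P(1 - I)/Q'(1 - I) = ((-2 + I)*exp(1 - I))/(-2 - 2*I) = (1/4 - 3*I/4)*exp(1 - I)

∮_C f(z) dz = 2πi · ((1/4 - 3*I/4)*exp(1 - I)) = pi*(3/2 + I/2)*exp(1 - I)

Final answer: pi*(3/2 + I/2)*exp(1 - I)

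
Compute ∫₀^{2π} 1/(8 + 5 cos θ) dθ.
2*sqrt(39)*pi/39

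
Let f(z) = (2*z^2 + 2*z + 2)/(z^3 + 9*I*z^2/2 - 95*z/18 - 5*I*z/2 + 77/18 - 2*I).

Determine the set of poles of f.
The singularities of f are the zeros of the denominator. Factoring,
  z^3 + 9*I*z^2/2 - 95*z/18 - 5*I*z/2 + 77/18 - 2*I = (z + 2/3 + 3*I)*(z - 1)*(z + 1/3 + 3*I/2)
so the candidates are z = -2/3 - 3*I, z = 1, z = -1/3 - 3*I/2.

Check the numerator P(z) = 2*z^2 + 2*z + 2 at each one:
  P(-2/3 - 3*I) = -148/9 + 2*I ≠ 0, so z = -2/3 - 3*I is a (simple) pole.
  P(1) = 6 ≠ 0, so z = 1 is a (simple) pole.
  P(-1/3 - 3*I/2) = -53/18 - I ≠ 0, so z = -1/3 - 3*I/2 is a (simple) pole.

Poles of f: {-2/3 - 3*I, -1/3 - 3*I/2, 1}

Final answer: {-2/3 - 3*I, -1/3 - 3*I/2, 1}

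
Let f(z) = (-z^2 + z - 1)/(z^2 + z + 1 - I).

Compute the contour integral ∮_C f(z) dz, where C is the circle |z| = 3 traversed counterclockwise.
By the residue theorem, ∮_C f(z) dz = 2πi · (sum of the residues of f at the poles inside |z| = 3).

The denominator factors as (z + 1 + I)*(z - I), so the singularities of f are simple poles at z = -1 - I, z = I.
  |-1 - I|² = 2 < 9 = 3², so this pole is inside the contour.
  |I|² = 1 < 9 = 3², so this pole is inside the contour.

With P(z) = -z^2 + z - 1 and Q(z) = z^2 + z + 1 - I, each pole is simple, so Res(f, z₀) = P(z₀)/Q'(z₀) with Q'(z) = 2*z + 1.
  Res(f, -1 - I) = P(-1 - I)/Q'(-1 - I) = (-2 - 3*I)/(-1 - 2*I) = 8/5 - I/5
  Res(f, I) = P(I)/Q'(I) = (I)/(1 + 2*I) = 2/5 + I/5

Sum of residues inside C: 2
∮_C f(z) dz = 2πi · (2) = 4*I*pi

Final answer: 4*I*pi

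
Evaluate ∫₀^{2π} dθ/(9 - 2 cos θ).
Call the integral J. The integrand is 2π-periodic and we integrate over a full period, so shifting θ does not change the value (θ → θ + π flips the sign of the trig term). Hence
  J = ∫₀^{2π} dθ/(9 + 2 cos θ).
Put z = e^{iθ}: then cos θ = (z + 1/z)/2, dθ = dz/(iz), and z runs once counterclockwise around |z| = 1:
  J = ∮_{|z|=1} 1/(9 + 2*(z + 1/z)/2) · dz/(iz) = (2/i) ∮_{|z|=1} dz/(2*z^2 + 18*z + 2).
The roots of 2*z^2 + 18*z + 2 are z = (-9 ± sqrt(9^2 - 2^2))/2, with sqrt(77) = sqrt(77); their product is 1, so only z₊ = -9/2 + sqrt(77)/2 lies inside the unit circle (z₋ = -9/2 - sqrt(77)/2 lies outside).
z₊ is a simple zero of q(z) = 2*z^2 + 18*z + 2, so Res(1/q, z₊) = 1/q'(z₊) with q'(z) = 4*z + 18; and q'(z₊) = 2*(z₊ - z₋) = 2*sqrt(77).
Therefore J = (2/i) · 2πi · 1/(2*sqrt(77)) = 2*pi/(sqrt(77)) = 2*sqrt(77)*pi/77

Final answer: 2*sqrt(77)*pi/77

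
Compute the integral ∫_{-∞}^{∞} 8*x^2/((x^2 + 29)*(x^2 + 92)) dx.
Let f(z) = 8*z^2/((z^2 + 29)*(z^2 + 92)). The denominator has no real zeros and deg Q - deg P = 2 ≥ 2, so the integral of f over the upper semicircle |z| = R tends to 0 as R → ∞. Closing the contour in the upper half-plane,
  ∫_{-∞}^{∞} f(x) dx = 2πi · Σ Res(f, z_k)  over the poles with Im z_k > 0.

Zeros of the denominator: z^2 + 29 = 0 gives z = ±sqrt(29)*I; z^2 + 92 = 0 gives z = ±2*sqrt(23)*I.
Upper half-plane: z = 2*sqrt(23)*I, z = sqrt(29)*I (simple).

Each pole is a simple zero of Q(z) = z^4 + 121*z^2 + 2668, so Res(f, z₀) = P(z₀)/Q'(z₀) with P(z) = 8*z^2, Q'(z) = 4*z^3 + 242*z:
  Res(f, 2*sqrt(23)*I) = (-736)/(-252*sqrt(23)*I) = -8*sqrt(23)*I/63
  Res(f, sqrt(29)*I) = (-232)/(126*sqrt(29)*I) = 4*sqrt(29)*I/63

Sum of residues: 4*I*(-2*sqrt(23) + sqrt(29))/63
∫_{-∞}^{∞} f(x) dx = 2πi · (4*I*(-2*sqrt(23) + sqrt(29))/63) = 8*pi*(-sqrt(29) + 2*sqrt(23))/63

Final answer: 8*pi*(-sqrt(29) + 2*sqrt(23))/63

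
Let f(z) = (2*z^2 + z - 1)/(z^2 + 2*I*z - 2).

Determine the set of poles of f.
{-1 - I, 1 - I}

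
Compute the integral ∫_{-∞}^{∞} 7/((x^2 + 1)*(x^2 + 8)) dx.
Let f(z) = 7/((z^2 + 1)*(z^2 + 8)). The denominator has no real zeros and deg Q - deg P = 4 ≥ 2, so the integral of f over the upper semicircle |z| = R tends to 0 as R → ∞. Closing the contour in the upper half-plane,
  ∫_{-∞}^{∞} f(x) dx = 2πi · Σ Res(f, z_k)  over the poles with Im z_k > 0.

Zeros of the denominator: z^2 + 8 = 0 gives z = ±2*sqrt(2)*I; z^2 + 1 = 0 gives z = ±I.
Upper half-plane: z = I, z = 2*sqrt(2)*I (simple).

Each pole is a simple zero of Q(z) = z^4 + 9*z^2 + 8, so Res(f, z₀) = P(z₀)/Q'(z₀) with P(z) = 7, Q'(z) = 4*z^3 + 18*z:
  Res(f, I) = (7)/(14*I) = -I/2
  Res(f, 2*sqrt(2)*I) = (7)/(-28*sqrt(2)*I) = sqrt(2)*I/8

Sum of residues: I*(-4 + sqrt(2))/8
∫_{-∞}^{∞} f(x) dx = 2πi · (I*(-4 + sqrt(2))/8) = pi*(4 - sqrt(2))/4

Final answer: pi*(4 - sqrt(2))/4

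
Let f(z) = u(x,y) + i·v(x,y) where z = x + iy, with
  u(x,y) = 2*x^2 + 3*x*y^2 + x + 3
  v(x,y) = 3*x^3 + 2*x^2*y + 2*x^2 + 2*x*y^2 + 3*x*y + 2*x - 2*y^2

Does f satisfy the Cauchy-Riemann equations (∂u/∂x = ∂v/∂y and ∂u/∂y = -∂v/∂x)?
∂u/∂x = 4*x + 3*y^2 + 1
∂v/∂y = 2*x^2 + 4*x*y + 3*x - 4*y
∂u/∂y = 6*x*y
∂v/∂x = 9*x^2 + 4*x*y + 4*x + 2*y^2 + 3*y + 2
∂u/∂x ≠ ∂v/∂y and ∂u/∂y ≠ -∂v/∂x; the Cauchy-Riemann equations are not satisfied, so f is not analytic.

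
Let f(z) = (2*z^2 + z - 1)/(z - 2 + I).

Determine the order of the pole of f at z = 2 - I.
Factor the denominator:
  z - 2 + I = (z - 2 + I)

The numerator P(z) = 2*z^2 + z - 1 has P(2 - I) = 7 - 9*I ≠ 0, so no factor of (z - 2 + I) cancels.
Near z = 2 - I we can therefore write f(z) = g(z)/(z - 2 + I) with g analytic at 2 - I and g(2 - I) ≠ 0 (g is just the numerator).

Hence z = 2 - I is a pole of order 1.

Final answer: 1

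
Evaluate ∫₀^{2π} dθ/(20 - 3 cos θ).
2*sqrt(391)*pi/391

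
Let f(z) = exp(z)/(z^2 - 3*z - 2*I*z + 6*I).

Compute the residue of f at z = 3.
Write f(z) = P(z)/Q(z) with P(z) = exp(z) and Q(z) = z^2 - 3*z - 2*I*z + 6*I.
The denominator factors as Q(z) = (z - 3)*(z - 2*I), so z = 3 is a simple zero of Q and P is analytic there; z = 3 is therefore a simple pole and
  Res(f, z₀) = P(z₀)/Q'(z₀).

Q'(z) = 2*z - 3 - 2*I, so Q'(3) = 3 - 2*I.
P(3) = exp(3).

Res(f, 3) = (exp(3))/(3 - 2*I) = (3/13 + 2*I/13)*exp(3)

Final answer: (3/13 + 2*I/13)*exp(3)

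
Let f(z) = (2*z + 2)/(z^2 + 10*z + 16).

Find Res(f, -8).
Write f(z) = P(z)/Q(z) with P(z) = 2*z + 2 and Q(z) = z^2 + 10*z + 16.
The denominator factors as Q(z) = (z + 2)*(z + 8), so z = -8 is a simple zero of Q and P is analytic there; z = -8 is therefore a simple pole and
  Res(f, z₀) = P(z₀)/Q'(z₀).

Q'(z) = 2*z + 10, so Q'(-8) = -6.
P(-8) = -14.

Res(f, -8) = (-14)/(-6) = 7/3

Final answer: 7/3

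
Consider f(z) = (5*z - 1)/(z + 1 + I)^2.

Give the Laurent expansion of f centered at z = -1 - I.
(-6 - 5*I)/(z + 1 + I)^2 + 5/(z + 1 + I)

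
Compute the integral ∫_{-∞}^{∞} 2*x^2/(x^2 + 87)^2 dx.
Let f(z) = 2*z^2/(z^2 + 87)^2. The denominator has no real zeros and deg Q - deg P = 2 ≥ 2, so the integral of f over the upper semicircle |z| = R tends to 0 as R → ∞. Closing the contour in the upper half-plane,
  ∫_{-∞}^{∞} f(x) dx = 2πi · Σ Res(f, z_k)  over the poles with Im z_k > 0.

Zeros of the denominator: z^2 + 87 = 0 gives z = ±sqrt(87)*I.
Upper half-plane: z = sqrt(87)*I (a pole of order 2).

Write f(z) = g(z)/(z - sqrt(87)*I)^2 with g(z) = 2*z^2/(z + sqrt(87)*I)^2. For a double pole, Res(f, z₀) = g'(z₀):
  g'(z) = 4*sqrt(87)*I*z/(z + sqrt(87)*I)^3
  Res(f, sqrt(87)*I) = g'(sqrt(87)*I) = -sqrt(87)*I/174

∫_{-∞}^{∞} f(x) dx = 2πi · (-sqrt(87)*I/174) = sqrt(87)*pi/87

Final answer: sqrt(87)*pi/87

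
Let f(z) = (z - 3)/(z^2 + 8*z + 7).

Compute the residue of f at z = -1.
Write f(z) = P(z)/Q(z) with P(z) = z - 3 and Q(z) = z^2 + 8*z + 7.
The denominator factors as Q(z) = (z + 1)*(z + 7), so z = -1 is a simple zero of Q and P is analytic there; z = -1 is therefore a simple pole and
  Res(f, z₀) = P(z₀)/Q'(z₀).

Q'(z) = 2*z + 8, so Q'(-1) = 6.
P(-1) = -4.

Res(f, -1) = (-4)/(6) = -2/3

Final answer: -2/3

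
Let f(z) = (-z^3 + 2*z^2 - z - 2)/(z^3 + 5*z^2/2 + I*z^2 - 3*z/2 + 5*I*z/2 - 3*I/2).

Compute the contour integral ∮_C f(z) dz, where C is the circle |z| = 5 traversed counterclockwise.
By the residue theorem, ∮_C f(z) dz = 2πi · (sum of the residues of f at the poles inside |z| = 5).

The denominator factors as (z + 3)*(z - 1/2)*(z + I), so the singularities of f are simple poles at z = -3, z = 1/2, z = -I.
  |-3|² = 9 < 25 = 5², so this pole is inside the contour.
  |1/2|² = 1/4 < 25 = 5², so this pole is inside the contour.
  |-I|² = 1 < 25 = 5², so this pole is inside the contour.

With P(z) = -z^3 + 2*z^2 - z - 2 and Q(z) = z^3 + 5*z^2/2 + I*z^2 - 3*z/2 + 5*I*z/2 - 3*I/2, each pole is simple, so Res(f, z₀) = P(z₀)/Q'(z₀) with Q'(z) = 3*z^2 + 5*z + 2*I*z - 3/2 + 5*I/2.
  Res(f, -3) = P(-3)/Q'(-3) = (46)/(21/2 - 7*I/2) = 138/35 + 46*I/35
  Res(f, 1/2) = P(1/2)/Q'(1/2) = (-17/8)/(7/4 + 7*I/2) = -17/70 + 17*I/35
  Res(f, -I) = P(-I)/Q'(-I) = (-4)/(-5/2 - 5*I/2) = 4/5 - 4*I/5

Sum of residues inside C: 9/2 + I
∮_C f(z) dz = 2πi · (9/2 + I) = pi*(-2 + 9*I)

Final answer: pi*(-2 + 9*I)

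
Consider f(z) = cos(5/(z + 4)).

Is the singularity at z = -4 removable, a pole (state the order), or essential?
Let u = z + 4. Then
  cos(5/u) = Σ_{k≥0} (-1)^k (5)^(2k)/((2k)!·u^(2k)) = 1 - 25/(2*u^2) + 625/(24*u^4) + ...
which has infinitely many negative powers of u, so cos(5/(z + 4)) has an essential singularity at z = -4.
So the singularity is essential.

Final answer: essential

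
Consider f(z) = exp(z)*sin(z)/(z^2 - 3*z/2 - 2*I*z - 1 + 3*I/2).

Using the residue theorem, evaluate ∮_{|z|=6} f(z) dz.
By the residue theorem, ∮_C f(z) dz = 2πi · (sum of the residues of f at the poles inside |z| = 6).

The denominator factors as (z - 3/2 - I)*(z - I), so the singularities of f are simple poles at z = 3/2 + I, z = I.
  |3/2 + I|² = 13/4 < 36 = 6², so this pole is inside the contour.
  |I|² = 1 < 36 = 6², so this pole is inside the contour.

With P(z) = exp(z)*sin(z) and Q(z) = z^2 - 3*z/2 - 2*I*z - 1 + 3*I/2, each pole is simple, so Res(f, z₀) = P(z₀)/Q'(z₀) with Q'(z) = 2*z - 3/2 - 2*I.
  Res(f, 3/2 + I) = P(3/2 + I)/Q'(3/2 + I) = (exp(3/2 + I)*sin(3/2 + I))/(3/2) = 2*exp(3/2 + I)*sin(3/2 + I)/3
  Res(f, I) = P(I)/Q'(I) = (I*exp(I)*sinh(1))/(-3/2) = -2*I*exp(I)*sinh(1)/3

Sum of residues inside C: -2*I*exp(I)*sinh(1)/3 + 2*exp(3/2 + I)*sin(3/2 + I)/3
∮_C f(z) dz = 2πi · (-2*I*exp(I)*sinh(1)/3 + 2*exp(3/2 + I)*sin(3/2 + I)/3) = 4*pi*exp(I)*sinh(1)/3 + 4*I*pi*exp(3/2 + I)*sin(3/2 + I)/3

Final answer: 4*pi*exp(I)*sinh(1)/3 + 4*I*pi*exp(3/2 + I)*sin(3/2 + I)/3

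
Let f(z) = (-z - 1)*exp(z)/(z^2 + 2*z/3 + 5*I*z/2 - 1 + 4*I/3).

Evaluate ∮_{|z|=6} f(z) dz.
By the residue theorem, ∮_C f(z) dz = 2πi · (sum of the residues of f at the poles inside |z| = 6).

The denominator factors as (z + 2/3 + I/2)*(z + 2*I), so the singularities of f are simple poles at z = -2/3 - I/2, z = -2*I.
  |-2/3 - I/2|² = 25/36 < 36 = 6², so this pole is inside the contour.
  |-2*I|² = 4 < 36 = 6², so this pole is inside the contour.

With P(z) = (-z - 1)*exp(z) and Q(z) = z^2 + 2*z/3 + 5*I*z/2 - 1 + 4*I/3, each pole is simple, so Res(f, z₀) = P(z₀)/Q'(z₀) with Q'(z) = 2*z + 2/3 + 5*I/2.
  Res(f, -2/3 - I/2) = P(-2/3 - I/2)/Q'(-2/3 - I/2) = ((-1/3 + I/2)*exp(-2/3 - I/2))/(-2/3 + 3*I/2) = (35/97 + 6*I/97)*exp(-2/3 - I/2)
  Res(f, -2*I) = P(-2*I)/Q'(-2*I) = ((-1 + 2*I)*exp(-2*I))/(2/3 - 3*I/2) = (-132/97 - 6*I/97)*exp(-2*I)

Sum of residues inside C: (35/97 + 6*I/97)*exp(-2/3 - I/2) + (-132/97 - 6*I/97)*exp(-2*I)
∮_C f(z) dz = 2πi · ((35/97 + 6*I/97)*exp(-2/3 - I/2) + (-132/97 - 6*I/97)*exp(-2*I)) = pi*(-12/97 + 70*I/97)*exp(-2/3 - I/2) + pi*(12/97 - 264*I/97)*exp(-2*I)

Final answer: pi*(-12/97 + 70*I/97)*exp(-2/3 - I/2) + pi*(12/97 - 264*I/97)*exp(-2*I)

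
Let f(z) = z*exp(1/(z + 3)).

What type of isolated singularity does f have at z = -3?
Let u = z + 3. Then
  e^(1/u) = Σ_{k≥0} (1)^k/(k!·u^k) = 1 + 1/u + 1/(2*u^2) + 1/(6*u^3) + ...
which has infinitely many negative powers of u, so exp(1/(z + 3)) has an essential singularity at z = -3.
The extra factor z is a nonzero polynomial; if the product had at most a pole at z = -3, dividing by that polynomial would leave exp(1/(z + 3)) with at most a pole too — contradiction. (Equivalently, the product's Laurent series still has infinitely many negative powers.)
So the singularity is essential.

Final answer: essential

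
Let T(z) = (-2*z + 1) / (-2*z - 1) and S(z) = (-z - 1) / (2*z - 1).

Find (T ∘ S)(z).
(T ∘ S)(z) = T(S(z)) = ((-2)*S(z) + (1))/((-2)*S(z) + (-1)). Multiply numerator and denominator by 2*z - 1:
  numerator:   (-2)*(-z - 1) + (1)*(2*z - 1) = 4*z + 1
  denominator: (-2)*(-z - 1) + (-1)*(2*z - 1) = 3
(T ∘ S)(z) = (4*z + 1)/3

Final answer: (4*z + 1)/3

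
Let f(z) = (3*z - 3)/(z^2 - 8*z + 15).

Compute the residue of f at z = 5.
6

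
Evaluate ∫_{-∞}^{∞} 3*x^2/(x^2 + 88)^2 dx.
Let f(z) = 3*z^2/(z^2 + 88)^2. The denominator has no real zeros and deg Q - deg P = 2 ≥ 2, so the integral of f over the upper semicircle |z| = R tends to 0 as R → ∞. Closing the contour in the upper half-plane,
  ∫_{-∞}^{∞} f(x) dx = 2πi · Σ Res(f, z_k)  over the poles with Im z_k > 0.

Zeros of the denominator: z^2 + 88 = 0 gives z = ±2*sqrt(22)*I.
Upper half-plane: z = 2*sqrt(22)*I (a pole of order 2).

Write f(z) = g(z)/(z - 2*sqrt(22)*I)^2 with g(z) = 3*z^2/(z + 2*sqrt(22)*I)^2. For a double pole, Res(f, z₀) = g'(z₀):
  g'(z) = 12*sqrt(22)*I*z/(z + 2*sqrt(22)*I)^3
  Res(f, 2*sqrt(22)*I) = g'(2*sqrt(22)*I) = -3*sqrt(22)*I/176

∫_{-∞}^{∞} f(x) dx = 2πi · (-3*sqrt(22)*I/176) = 3*sqrt(22)*pi/88

Final answer: 3*sqrt(22)*pi/88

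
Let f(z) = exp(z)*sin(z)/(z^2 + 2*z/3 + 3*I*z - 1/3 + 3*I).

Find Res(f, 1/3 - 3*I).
Write f(z) = P(z)/Q(z) with P(z) = exp(z)*sin(z) and Q(z) = z^2 + 2*z/3 + 3*I*z - 1/3 + 3*I.
The denominator factors as Q(z) = (z - 1/3 + 3*I)*(z + 1), so z = 1/3 - 3*I is a simple zero of Q and P is analytic there; z = 1/3 - 3*I is therefore a simple pole and
  Res(f, z₀) = P(z₀)/Q'(z₀).

Q'(z) = 2*z + 2/3 + 3*I, so Q'(1/3 - 3*I) = 4/3 - 3*I.
P(1/3 - 3*I) = exp(1/3 - 3*I)*sin(1/3 - 3*I).

Res(f, 1/3 - 3*I) = (exp(1/3 - 3*I)*sin(1/3 - 3*I))/(4/3 - 3*I) = (12/97 + 27*I/97)*exp(1/3 - 3*I)*sin(1/3 - 3*I)

Final answer: (12/97 + 27*I/97)*exp(1/3 - 3*I)*sin(1/3 - 3*I)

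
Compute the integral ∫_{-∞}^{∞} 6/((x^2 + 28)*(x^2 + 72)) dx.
pi*(-7*sqrt(2) + 6*sqrt(7))/616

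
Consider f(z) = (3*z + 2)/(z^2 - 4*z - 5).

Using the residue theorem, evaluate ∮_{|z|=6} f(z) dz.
By the residue theorem, ∮_C f(z) dz = 2πi · (sum of the residues of f at the poles inside |z| = 6).

The denominator factors as (z + 1)*(z - 5), so the singularities of f are simple poles at z = -1, z = 5.
  |-1|² = 1 < 36 = 6², so this pole is inside the contour.
  |5|² = 25 < 36 = 6², so this pole is inside the contour.

With P(z) = 3*z + 2 and Q(z) = z^2 - 4*z - 5, each pole is simple, so Res(f, z₀) = P(z₀)/Q'(z₀) with Q'(z) = 2*z - 4.
  Res(f, -1) = P(-1)/Q'(-1) = (-1)/(-6) = 1/6
  Res(f, 5) = P(5)/Q'(5) = (17)/(6) = 17/6

Sum of residues inside C: 3
∮_C f(z) dz = 2πi · (3) = 6*I*pi

Final answer: 6*I*pi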